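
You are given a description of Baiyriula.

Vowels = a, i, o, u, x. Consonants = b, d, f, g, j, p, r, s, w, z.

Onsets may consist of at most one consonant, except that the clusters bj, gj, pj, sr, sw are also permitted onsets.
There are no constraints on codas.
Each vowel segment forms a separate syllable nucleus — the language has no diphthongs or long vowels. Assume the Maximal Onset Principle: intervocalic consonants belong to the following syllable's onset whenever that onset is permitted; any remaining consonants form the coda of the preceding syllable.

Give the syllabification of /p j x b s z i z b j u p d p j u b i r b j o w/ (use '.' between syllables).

Nuclei (vowels): x, i, u, u, i, o → 6 syllables.
V1 /x/ – V2 /i/: /bsz/; trying suffixes from longest down, /z/ is the first permitted one, so coda /bs/ | onset /z/.
V2 /i/ – V3 /u/: cluster /zbj/ — the longest permitted-onset suffix is /bj/; onset = /bj/, preceding coda = /z/.
V3 /u/ – V4 /u/: cluster /pdpj/ — the longest permitted-onset suffix is /pj/; onset = /pj/, preceding coda = /pd/.
V4 /u/ – V5 /i/: /b/ is a single consonant, so it becomes the next onset.
V5 /i/ – V6 /o/: /rbj/; trying suffixes from longest down, /bj/ is the first permitted one, so coda /r/ | onset /bj/.

pjxbs.ziz.bjupd.pju.bir.bjow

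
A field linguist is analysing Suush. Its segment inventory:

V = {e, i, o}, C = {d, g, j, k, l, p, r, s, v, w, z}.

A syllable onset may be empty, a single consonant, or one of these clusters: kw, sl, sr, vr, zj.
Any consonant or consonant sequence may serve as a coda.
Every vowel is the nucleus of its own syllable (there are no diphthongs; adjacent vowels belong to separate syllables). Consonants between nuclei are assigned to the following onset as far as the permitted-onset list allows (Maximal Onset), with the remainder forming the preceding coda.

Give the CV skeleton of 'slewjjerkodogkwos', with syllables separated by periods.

Nuclei (vowels): e, e, o, o, o → 5 syllables.
σ1/σ2 boundary: /wjj/; trying suffixes from longest down, /j/ is the first permitted one, so coda /wj/ | onset /j/.
σ2/σ3 boundary: cluster /rk/ — the longest permitted-onset suffix is /k/; onset = /k/, preceding coda = /r/.
σ3/σ4 boundary: /d/ is a single consonant, so it becomes the next onset.
σ4/σ5 boundary: /gkw/ splits as /g/ + /kw/ (/kw/ is the longest suffix that is a licit onset).
Result: slewj.jer.ko.dog.kwos.
Mapping each syllable to C/V: /slewj/ → CCVCC, /jer/ → CVC, /ko/ → CV, /dog/ → CVC, /kwos/ → CCVC.

CCVCC.CVC.CV.CVC.CCVC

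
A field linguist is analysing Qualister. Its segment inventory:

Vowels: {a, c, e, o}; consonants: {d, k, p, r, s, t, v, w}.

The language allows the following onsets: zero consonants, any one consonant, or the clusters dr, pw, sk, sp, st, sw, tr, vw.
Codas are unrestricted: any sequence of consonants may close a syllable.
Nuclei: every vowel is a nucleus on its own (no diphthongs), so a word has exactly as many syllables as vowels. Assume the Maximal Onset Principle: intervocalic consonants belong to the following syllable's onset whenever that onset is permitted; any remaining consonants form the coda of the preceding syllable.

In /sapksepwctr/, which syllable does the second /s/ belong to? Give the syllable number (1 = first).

Nuclei (vowels): a, e, c → 3 syllables.
σ1/σ2 boundary: /pks/ — longest licit onset from the right is /s/, leaving /pk/ as coda.
σ2/σ3 boundary: /pw/ is a licit onset in full, so it all attaches to the next syllable.
So the parse is sapk.se.pwctr.
The second /s/ is in the onset of syllable 2 (/se/).

2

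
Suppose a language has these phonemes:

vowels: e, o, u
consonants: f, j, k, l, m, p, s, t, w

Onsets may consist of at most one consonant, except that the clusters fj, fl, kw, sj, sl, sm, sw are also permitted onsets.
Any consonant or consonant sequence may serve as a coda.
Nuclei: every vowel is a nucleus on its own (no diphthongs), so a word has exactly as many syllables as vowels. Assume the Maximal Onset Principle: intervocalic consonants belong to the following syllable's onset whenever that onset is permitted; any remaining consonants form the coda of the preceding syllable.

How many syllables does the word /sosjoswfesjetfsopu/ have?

Nuclei (vowels): o, o, e, e, o, u → 6 syllables.

6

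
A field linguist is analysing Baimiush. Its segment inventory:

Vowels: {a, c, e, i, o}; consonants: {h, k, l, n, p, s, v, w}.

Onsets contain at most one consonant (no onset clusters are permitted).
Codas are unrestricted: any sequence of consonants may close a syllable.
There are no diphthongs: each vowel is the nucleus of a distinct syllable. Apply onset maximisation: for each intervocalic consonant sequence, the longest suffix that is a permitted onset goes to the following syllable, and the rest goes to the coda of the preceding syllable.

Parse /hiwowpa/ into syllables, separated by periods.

The vowels are i, o, a — 3 nuclei, so 3 syllables.
V1 /i/ – V2 /o/: just /w/ — single C goes to the following onset.
V2 /o/ – V3 /a/: /wp/ — longest licit onset from the right is /p/, leaving /w/ as coda.

hi.wow.pa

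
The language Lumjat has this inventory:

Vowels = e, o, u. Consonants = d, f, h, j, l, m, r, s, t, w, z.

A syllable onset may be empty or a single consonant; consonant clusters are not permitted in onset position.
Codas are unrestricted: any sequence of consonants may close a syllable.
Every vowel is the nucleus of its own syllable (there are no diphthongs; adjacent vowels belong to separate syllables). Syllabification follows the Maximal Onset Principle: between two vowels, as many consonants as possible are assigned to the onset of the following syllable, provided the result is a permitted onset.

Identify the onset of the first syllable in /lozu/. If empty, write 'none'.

l

Nuclei (vowels): o, u → 2 syllables.
V1 /o/ – V2 /u/: just /z/ — single C goes to the following onset.
Result: lo.zu.
Syllable 1 is /lo/: onset /l/, nucleus /o/, coda ∅.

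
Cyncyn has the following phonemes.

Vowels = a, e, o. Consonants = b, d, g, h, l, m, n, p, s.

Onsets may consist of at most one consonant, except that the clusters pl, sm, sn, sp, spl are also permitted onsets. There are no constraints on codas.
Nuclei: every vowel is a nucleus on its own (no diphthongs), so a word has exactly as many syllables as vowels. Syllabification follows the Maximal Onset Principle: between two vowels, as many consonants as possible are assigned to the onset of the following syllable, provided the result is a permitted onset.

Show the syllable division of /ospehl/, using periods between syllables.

Vowels present: o, e; each is a nucleus, giving 2 syllables.
V1 /o/ – V2 /e/: cluster /sp/ — /sp/ is itself a permitted onset, so the whole cluster goes right; preceding coda = ∅.

o.spehl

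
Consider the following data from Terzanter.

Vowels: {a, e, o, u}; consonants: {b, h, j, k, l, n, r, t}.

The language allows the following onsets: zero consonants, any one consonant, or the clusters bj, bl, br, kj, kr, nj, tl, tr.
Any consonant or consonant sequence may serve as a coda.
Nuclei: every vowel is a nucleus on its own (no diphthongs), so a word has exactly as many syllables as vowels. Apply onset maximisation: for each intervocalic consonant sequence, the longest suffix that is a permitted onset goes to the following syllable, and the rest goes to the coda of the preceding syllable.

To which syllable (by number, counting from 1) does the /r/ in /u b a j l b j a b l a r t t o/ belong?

Nuclei (vowels): u, a, a, a, o → 5 syllables.
/u…a/ gap (V1→V2): /b/ → onset of the next syllable (single consonants are always licit onsets).
/a…a/ gap (V2→V3): /jlbj/ splits as /jl/ + /bj/ (/bj/ is the longest suffix that is a licit onset).
/a…a/ gap (V3→V4): /bl/ — entire cluster is a permitted onset → onset /bl/, coda ∅.
/a…o/ gap (V4→V5): /rtt/ splits as /rt/ + /t/ (/t/ is the longest suffix that is a licit onset).
Result: u.bajl.bja.blart.to.
The /r/ is in the coda of syllable 4 (/blart/).

4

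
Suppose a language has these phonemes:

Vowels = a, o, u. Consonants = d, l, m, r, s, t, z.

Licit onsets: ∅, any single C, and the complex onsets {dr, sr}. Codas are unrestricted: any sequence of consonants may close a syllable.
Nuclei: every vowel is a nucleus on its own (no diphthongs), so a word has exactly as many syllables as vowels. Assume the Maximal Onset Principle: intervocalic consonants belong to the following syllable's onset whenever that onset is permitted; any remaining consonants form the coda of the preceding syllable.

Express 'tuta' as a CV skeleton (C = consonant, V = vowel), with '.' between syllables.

CV.CV

Nuclei (vowels): u, a → 2 syllables.
V1 /u/ – V2 /a/: /t/ is a single consonant, so it becomes the next onset.
Result: tu.ta.
Mapping each syllable to C/V: /tu/ → CV, /ta/ → CV.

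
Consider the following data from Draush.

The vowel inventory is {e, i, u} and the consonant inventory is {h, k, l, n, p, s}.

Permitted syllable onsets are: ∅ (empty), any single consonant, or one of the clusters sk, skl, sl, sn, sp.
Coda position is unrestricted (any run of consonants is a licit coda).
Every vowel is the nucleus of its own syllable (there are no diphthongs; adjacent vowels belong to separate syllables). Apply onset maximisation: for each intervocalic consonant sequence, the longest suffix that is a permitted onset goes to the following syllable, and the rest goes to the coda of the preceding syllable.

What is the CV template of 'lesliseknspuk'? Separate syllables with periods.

CV.CCV.CVCC.CCVC

Vowels present: e, i, e, u; each is a nucleus, giving 4 syllables.
/e…i/ gap (V1→V2): cluster /sl/ — /sl/ is itself a permitted onset, so the whole cluster goes right; preceding coda = ∅.
/i…e/ gap (V2→V3): /s/ is a single consonant, so it becomes the next onset.
/e…u/ gap (V3→V4): cluster /knsp/ — the longest permitted-onset suffix is /sp/; onset = /sp/, preceding coda = /kn/.
Result: le.sli.sekn.spuk.
Mapping each syllable to C/V: /le/ → CV, /sli/ → CCV, /sekn/ → CVCC, /spuk/ → CCVC.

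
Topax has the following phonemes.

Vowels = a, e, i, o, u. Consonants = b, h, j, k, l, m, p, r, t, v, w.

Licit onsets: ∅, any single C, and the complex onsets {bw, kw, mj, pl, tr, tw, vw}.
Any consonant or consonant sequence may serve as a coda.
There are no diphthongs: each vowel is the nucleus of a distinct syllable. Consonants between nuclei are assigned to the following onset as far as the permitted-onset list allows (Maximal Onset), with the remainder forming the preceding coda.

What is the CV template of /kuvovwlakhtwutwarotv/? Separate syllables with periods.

The vowels are u, o, a, u, a, o — 6 nuclei, so 6 syllables.
σ1/σ2 boundary: just /v/ — single C goes to the following onset.
σ2/σ3 boundary: /vwl/ — longest licit onset from the right is /l/, leaving /vw/ as coda.
σ3/σ4 boundary: /khtw/ splits as /kh/ + /tw/ (/tw/ is the longest suffix that is a licit onset).
σ4/σ5 boundary: cluster /tw/ — /tw/ is itself a permitted onset, so the whole cluster goes right; preceding coda = ∅.
σ5/σ6 boundary: /r/ is a single consonant, so it becomes the next onset.
Result: ku.vovw.lakh.twu.twa.rotv.
Mapping each syllable to C/V: /ku/ → CV, /vovw/ → CVCC, /lakh/ → CVCC, /twu/ → CCV, /twa/ → CCV, /rotv/ → CVCC.

CV.CVCC.CVCC.CCV.CCV.CVCC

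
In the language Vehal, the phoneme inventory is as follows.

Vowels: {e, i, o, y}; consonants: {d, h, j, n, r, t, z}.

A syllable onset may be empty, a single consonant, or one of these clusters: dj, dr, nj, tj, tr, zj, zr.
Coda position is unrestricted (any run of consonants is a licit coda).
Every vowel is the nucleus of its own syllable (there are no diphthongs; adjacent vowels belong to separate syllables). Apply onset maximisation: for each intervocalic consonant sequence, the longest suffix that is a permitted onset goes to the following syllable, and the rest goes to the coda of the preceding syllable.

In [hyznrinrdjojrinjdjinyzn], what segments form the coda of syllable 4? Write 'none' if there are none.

nj

Nuclei (vowels): y, i, o, i, i, y → 6 syllables.
Between /y/ (V1) and /i/ (V2): /znr/; trying suffixes from longest down, /r/ is the first permitted one, so coda /zn/ | onset /r/.
Between /i/ (V2) and /o/ (V3): cluster /nrdj/ — the longest permitted-onset suffix is /dj/; onset = /dj/, preceding coda = /nr/.
Between /o/ (V3) and /i/ (V4): /jr/ — longest licit onset from the right is /r/, leaving /j/ as coda.
Between /i/ (V4) and /i/ (V5): /njdj/; trying suffixes from longest down, /dj/ is the first permitted one, so coda /nj/ | onset /dj/.
Between /i/ (V5) and /y/ (V6): just /n/ — single C goes to the following onset.
Putting it together: hyzn.rinr.djoj.rinj.dji.nyzn.
Syllable 4 is /rinj/: onset /r/, nucleus /i/, coda /nj/.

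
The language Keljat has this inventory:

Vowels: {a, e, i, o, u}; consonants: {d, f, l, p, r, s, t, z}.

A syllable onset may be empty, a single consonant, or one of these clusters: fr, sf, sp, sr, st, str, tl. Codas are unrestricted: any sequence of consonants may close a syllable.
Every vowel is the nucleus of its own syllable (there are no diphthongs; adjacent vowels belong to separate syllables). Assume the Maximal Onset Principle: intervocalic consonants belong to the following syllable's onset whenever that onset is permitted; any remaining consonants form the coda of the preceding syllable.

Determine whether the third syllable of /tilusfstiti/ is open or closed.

open

Nuclei (vowels): i, u, i, i → 4 syllables.
/i…u/ gap (V1→V2): /l/ → onset of the next syllable (single consonants are always licit onsets).
/u…i/ gap (V2→V3): /sfst/; trying suffixes from longest down, /st/ is the first permitted one, so coda /sf/ | onset /st/.
/i…i/ gap (V3→V4): /t/ → onset of the next syllable (single consonants are always licit onsets).
Result: ti.lusf.sti.ti.
Syllable 3 is /sti/; it ends in its nucleus with no coda, so it is open.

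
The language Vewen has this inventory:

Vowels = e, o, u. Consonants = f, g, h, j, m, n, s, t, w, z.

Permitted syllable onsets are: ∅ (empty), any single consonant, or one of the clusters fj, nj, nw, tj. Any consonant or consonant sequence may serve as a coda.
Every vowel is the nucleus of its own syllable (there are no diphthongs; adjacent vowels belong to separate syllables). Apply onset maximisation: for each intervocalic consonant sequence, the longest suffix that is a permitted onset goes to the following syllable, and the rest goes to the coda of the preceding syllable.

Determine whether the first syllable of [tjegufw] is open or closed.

Nuclei (vowels): e, u → 2 syllables.
V1 /e/ – V2 /u/: /g/ is a single consonant, so it becomes the next onset.
Putting it together: tje.gufw.
Syllable 1 is /tje/; it ends in its nucleus with no coda, so it is open.

open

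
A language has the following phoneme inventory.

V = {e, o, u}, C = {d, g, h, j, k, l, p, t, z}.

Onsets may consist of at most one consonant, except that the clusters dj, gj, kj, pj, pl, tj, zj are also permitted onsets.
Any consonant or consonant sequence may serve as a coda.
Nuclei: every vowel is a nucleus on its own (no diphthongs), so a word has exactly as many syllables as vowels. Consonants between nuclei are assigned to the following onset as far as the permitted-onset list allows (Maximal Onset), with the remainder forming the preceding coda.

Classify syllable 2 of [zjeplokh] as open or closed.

closed

Vowels present: e, o; each is a nucleus, giving 2 syllables.
Between /e/ (V1) and /o/ (V2): cluster /pl/ — /pl/ is itself a permitted onset, so the whole cluster goes right; preceding coda = ∅.
Syllabification: zje.plokh.
Syllable 2 is /plokh/ with coda /kh/, so it is closed.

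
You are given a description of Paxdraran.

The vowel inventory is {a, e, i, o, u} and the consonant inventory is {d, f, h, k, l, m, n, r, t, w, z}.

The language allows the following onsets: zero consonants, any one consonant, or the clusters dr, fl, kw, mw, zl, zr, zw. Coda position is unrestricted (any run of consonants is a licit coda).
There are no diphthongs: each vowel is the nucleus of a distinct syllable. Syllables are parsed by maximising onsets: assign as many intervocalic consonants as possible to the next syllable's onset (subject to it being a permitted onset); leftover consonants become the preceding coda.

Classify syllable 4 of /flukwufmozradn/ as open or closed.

Vowels present: u, u, o, a; each is a nucleus, giving 4 syllables.
/u…u/ gap (V1→V2): /kw/ is a licit onset in full, so it all attaches to the next syllable.
/u…o/ gap (V2→V3): /fm/ splits as /f/ + /m/ (/m/ is the longest suffix that is a licit onset).
/o…a/ gap (V3→V4): /zr/ is a licit onset in full, so it all attaches to the next syllable.
So the parse is flu.kwuf.mo.zradn.
Syllable 4 is /zradn/ with coda /dn/, so it is closed.

closed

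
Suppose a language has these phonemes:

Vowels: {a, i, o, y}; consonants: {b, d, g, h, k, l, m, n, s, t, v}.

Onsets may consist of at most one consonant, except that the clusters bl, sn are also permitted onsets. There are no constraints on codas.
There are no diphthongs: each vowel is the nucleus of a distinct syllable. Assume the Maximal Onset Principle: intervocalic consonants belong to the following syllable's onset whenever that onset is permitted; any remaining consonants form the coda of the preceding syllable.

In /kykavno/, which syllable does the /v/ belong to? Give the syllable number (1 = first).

Vowels present: y, a, o; each is a nucleus, giving 3 syllables.
V1 /y/ – V2 /a/: /k/ is a single consonant, so it becomes the next onset.
V2 /a/ – V3 /o/: cluster /vn/ — the longest permitted-onset suffix is /n/; onset = /n/, preceding coda = /v/.
Putting it together: ky.kav.no.
The /v/ is in the coda of syllable 2 (/kav/).

2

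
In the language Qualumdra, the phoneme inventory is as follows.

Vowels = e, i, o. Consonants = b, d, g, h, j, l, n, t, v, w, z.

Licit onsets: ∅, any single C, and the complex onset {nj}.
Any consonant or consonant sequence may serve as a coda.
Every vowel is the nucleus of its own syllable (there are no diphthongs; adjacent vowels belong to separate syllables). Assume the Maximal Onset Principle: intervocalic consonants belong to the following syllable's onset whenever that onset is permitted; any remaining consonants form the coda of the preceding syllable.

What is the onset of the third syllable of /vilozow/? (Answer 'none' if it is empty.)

z

The vowels are i, o, o — 3 nuclei, so 3 syllables.
/i…o/ gap (V1→V2): /l/ is a single consonant, so it becomes the next onset.
/o…o/ gap (V2→V3): /z/ → onset of the next syllable (single consonants are always licit onsets).
Result: vi.lo.zow.
Syllable 3 is /zow/: onset /z/, nucleus /o/, coda /w/.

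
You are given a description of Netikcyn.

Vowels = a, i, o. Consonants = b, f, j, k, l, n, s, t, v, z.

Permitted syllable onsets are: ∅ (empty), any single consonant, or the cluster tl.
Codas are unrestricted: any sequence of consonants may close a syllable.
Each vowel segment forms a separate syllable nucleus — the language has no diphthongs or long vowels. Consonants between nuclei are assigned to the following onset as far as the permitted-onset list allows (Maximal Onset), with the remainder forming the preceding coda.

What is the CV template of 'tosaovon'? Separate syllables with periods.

Nuclei (vowels): o, a, o, o → 4 syllables.
σ1/σ2 boundary: /s/ is a single consonant, so it becomes the next onset.
σ2/σ3 boundary: hiatus — the boundary sits between the two vowels.
σ3/σ4 boundary: /v/ → onset of the next syllable (single consonants are always licit onsets).
Syllabification: to.sa.o.von.
Mapping each syllable to C/V: /to/ → CV, /sa/ → CV, /o/ → V, /von/ → CVC.

CV.CV.V.CVC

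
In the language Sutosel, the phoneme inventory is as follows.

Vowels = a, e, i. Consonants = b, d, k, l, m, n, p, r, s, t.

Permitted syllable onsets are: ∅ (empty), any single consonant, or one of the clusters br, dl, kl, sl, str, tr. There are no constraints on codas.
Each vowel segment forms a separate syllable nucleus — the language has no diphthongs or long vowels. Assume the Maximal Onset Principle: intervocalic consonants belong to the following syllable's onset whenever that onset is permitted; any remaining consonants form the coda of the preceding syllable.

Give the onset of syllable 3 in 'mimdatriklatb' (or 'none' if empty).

Vowels present: i, a, i, a; each is a nucleus, giving 4 syllables.
V1 /i/ – V2 /a/: cluster /md/ — the longest permitted-onset suffix is /d/; onset = /d/, preceding coda = /m/.
V2 /a/ – V3 /i/: cluster /tr/ — /tr/ is itself a permitted onset, so the whole cluster goes right; preceding coda = ∅.
V3 /i/ – V4 /a/: /kl/ — entire cluster is a permitted onset → onset /kl/, coda ∅.
So the parse is mim.da.tri.klatb.
Syllable 3 is /tri/: onset /tr/, nucleus /i/, coda ∅.

tr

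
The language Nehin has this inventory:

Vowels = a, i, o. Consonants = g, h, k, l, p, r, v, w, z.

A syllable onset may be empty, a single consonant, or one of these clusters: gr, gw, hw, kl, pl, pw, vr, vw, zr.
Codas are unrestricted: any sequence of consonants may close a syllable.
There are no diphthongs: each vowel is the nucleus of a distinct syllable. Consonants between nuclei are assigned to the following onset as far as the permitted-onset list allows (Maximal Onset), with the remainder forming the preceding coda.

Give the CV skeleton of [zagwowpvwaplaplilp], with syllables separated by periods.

CV.CCVCC.CCV.CCV.CCVCC

The vowels are a, o, a, a, i — 5 nuclei, so 5 syllables.
σ1/σ2 boundary: cluster /gw/ — /gw/ is itself a permitted onset, so the whole cluster goes right; preceding coda = ∅.
σ2/σ3 boundary: /wpvw/ — longest licit onset from the right is /vw/, leaving /wp/ as coda.
σ3/σ4 boundary: /pl/ is a licit onset in full, so it all attaches to the next syllable.
σ4/σ5 boundary: /pl/ — entire cluster is a permitted onset → onset /pl/, coda ∅.
So the parse is za.gwowp.vwa.pla.plilp.
Mapping each syllable to C/V: /za/ → CV, /gwowp/ → CCVCC, /vwa/ → CCV, /pla/ → CCV, /plilp/ → CCVCC.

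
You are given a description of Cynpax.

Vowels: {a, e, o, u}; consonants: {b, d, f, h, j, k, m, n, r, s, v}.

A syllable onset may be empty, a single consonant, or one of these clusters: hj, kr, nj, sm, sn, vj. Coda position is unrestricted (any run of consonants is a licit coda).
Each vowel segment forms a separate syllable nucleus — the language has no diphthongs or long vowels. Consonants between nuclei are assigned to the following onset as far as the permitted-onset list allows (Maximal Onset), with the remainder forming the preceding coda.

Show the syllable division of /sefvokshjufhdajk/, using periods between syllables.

Nuclei (vowels): e, o, u, a → 4 syllables.
V1 /e/ – V2 /o/: /fv/ splits as /f/ + /v/ (/v/ is the longest suffix that is a licit onset).
V2 /o/ – V3 /u/: /kshj/ — longest licit onset from the right is /hj/, leaving /ks/ as coda.
V3 /u/ – V4 /a/: /fhd/ — longest licit onset from the right is /d/, leaving /fh/ as coda.

sef.voks.hjufh.dajk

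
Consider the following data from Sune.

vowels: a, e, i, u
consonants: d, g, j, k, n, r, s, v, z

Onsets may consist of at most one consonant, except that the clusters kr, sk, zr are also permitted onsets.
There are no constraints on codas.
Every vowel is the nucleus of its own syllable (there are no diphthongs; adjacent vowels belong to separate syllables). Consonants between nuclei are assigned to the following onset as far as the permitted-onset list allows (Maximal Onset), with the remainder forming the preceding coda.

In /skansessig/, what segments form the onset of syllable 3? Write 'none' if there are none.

Nuclei (vowels): a, e, i → 3 syllables.
Between /a/ (V1) and /e/ (V2): cluster /ns/ — the longest permitted-onset suffix is /s/; onset = /s/, preceding coda = /n/.
Between /e/ (V2) and /i/ (V3): /ss/ splits as /s/ + /s/ (/s/ is the longest suffix that is a licit onset).
Result: skan.ses.sig.
Syllable 3 is /sig/: onset /s/, nucleus /i/, coda /g/.

s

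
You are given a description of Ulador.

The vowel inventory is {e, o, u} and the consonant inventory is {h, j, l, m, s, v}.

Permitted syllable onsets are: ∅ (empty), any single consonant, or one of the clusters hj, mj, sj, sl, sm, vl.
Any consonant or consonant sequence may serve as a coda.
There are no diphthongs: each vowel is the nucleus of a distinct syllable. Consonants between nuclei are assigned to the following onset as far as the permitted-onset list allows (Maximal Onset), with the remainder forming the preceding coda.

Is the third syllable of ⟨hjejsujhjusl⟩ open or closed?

closed

The vowels are e, u, u — 3 nuclei, so 3 syllables.
σ1/σ2 boundary: /js/; trying suffixes from longest down, /s/ is the first permitted one, so coda /j/ | onset /s/.
σ2/σ3 boundary: cluster /jhj/ — the longest permitted-onset suffix is /hj/; onset = /hj/, preceding coda = /j/.
Result: hjej.suj.hjusl.
Syllable 3 is /hjusl/ with coda /sl/, so it is closed.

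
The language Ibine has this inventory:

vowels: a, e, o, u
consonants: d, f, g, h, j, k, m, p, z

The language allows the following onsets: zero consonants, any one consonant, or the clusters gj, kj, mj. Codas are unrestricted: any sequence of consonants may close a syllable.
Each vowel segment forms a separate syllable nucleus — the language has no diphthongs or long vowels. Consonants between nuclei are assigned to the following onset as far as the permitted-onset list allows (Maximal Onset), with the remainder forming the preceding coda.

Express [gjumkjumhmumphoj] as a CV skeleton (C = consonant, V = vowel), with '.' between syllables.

Nuclei (vowels): u, u, u, o → 4 syllables.
σ1/σ2 boundary: /mkj/ splits as /m/ + /kj/ (/kj/ is the longest suffix that is a licit onset).
σ2/σ3 boundary: /mhm/ — longest licit onset from the right is /m/, leaving /mh/ as coda.
σ3/σ4 boundary: /mph/; trying suffixes from longest down, /h/ is the first permitted one, so coda /mp/ | onset /h/.
So the parse is gjum.kjumh.mump.hoj.
Mapping each syllable to C/V: /gjum/ → CCVC, /kjumh/ → CCVCC, /mump/ → CVCC, /hoj/ → CVC.

CCVC.CCVCC.CVCC.CVC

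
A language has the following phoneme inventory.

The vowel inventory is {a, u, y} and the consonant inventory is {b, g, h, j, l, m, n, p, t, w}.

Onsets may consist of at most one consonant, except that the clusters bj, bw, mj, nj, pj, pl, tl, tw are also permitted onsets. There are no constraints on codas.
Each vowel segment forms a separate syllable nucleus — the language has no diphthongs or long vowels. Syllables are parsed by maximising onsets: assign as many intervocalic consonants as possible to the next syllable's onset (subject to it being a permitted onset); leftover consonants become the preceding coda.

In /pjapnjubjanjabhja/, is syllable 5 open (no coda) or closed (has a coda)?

Nuclei (vowels): a, u, a, a, a → 5 syllables.
Between /a/ (V1) and /u/ (V2): /pnj/ splits as /p/ + /nj/ (/nj/ is the longest suffix that is a licit onset).
Between /u/ (V2) and /a/ (V3): cluster /bj/ — /bj/ is itself a permitted onset, so the whole cluster goes right; preceding coda = ∅.
Between /a/ (V3) and /a/ (V4): /nj/ is a licit onset in full, so it all attaches to the next syllable.
Between /a/ (V4) and /a/ (V5): /bhj/; trying suffixes from longest down, /j/ is the first permitted one, so coda /bh/ | onset /j/.
Syllabification: pjap.nju.bja.njabh.ja.
Syllable 5 is /ja/; it ends in its nucleus with no coda, so it is open.

open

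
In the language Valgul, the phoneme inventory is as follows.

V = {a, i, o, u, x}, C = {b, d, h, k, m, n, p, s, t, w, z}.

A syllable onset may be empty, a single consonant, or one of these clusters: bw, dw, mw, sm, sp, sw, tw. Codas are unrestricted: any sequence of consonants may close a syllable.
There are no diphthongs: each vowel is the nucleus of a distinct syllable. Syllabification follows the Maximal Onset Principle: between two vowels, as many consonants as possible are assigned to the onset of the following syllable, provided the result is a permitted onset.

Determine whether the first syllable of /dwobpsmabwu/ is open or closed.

The vowels are o, a, u — 3 nuclei, so 3 syllables.
/o…a/ gap (V1→V2): /bpsm/; trying suffixes from longest down, /sm/ is the first permitted one, so coda /bp/ | onset /sm/.
/a…u/ gap (V2→V3): cluster /bw/ — /bw/ is itself a permitted onset, so the whole cluster goes right; preceding coda = ∅.
Syllabification: dwobp.sma.bwu.
Syllable 1 is /dwobp/ with coda /bp/, so it is closed.

closed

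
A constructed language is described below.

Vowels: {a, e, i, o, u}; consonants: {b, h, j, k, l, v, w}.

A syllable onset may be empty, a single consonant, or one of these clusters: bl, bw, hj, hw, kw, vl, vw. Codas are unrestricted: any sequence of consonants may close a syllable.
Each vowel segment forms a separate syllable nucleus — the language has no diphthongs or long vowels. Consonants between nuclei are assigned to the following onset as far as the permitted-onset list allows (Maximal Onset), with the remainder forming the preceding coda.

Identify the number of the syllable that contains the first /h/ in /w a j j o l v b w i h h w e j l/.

Vowels present: a, o, i, e; each is a nucleus, giving 4 syllables.
σ1/σ2 boundary: /jj/ splits as /j/ + /j/ (/j/ is the longest suffix that is a licit onset).
σ2/σ3 boundary: /lvbw/; trying suffixes from longest down, /bw/ is the first permitted one, so coda /lv/ | onset /bw/.
σ3/σ4 boundary: cluster /hhw/ — the longest permitted-onset suffix is /hw/; onset = /hw/, preceding coda = /h/.
Result: waj.jolv.bwih.hwejl.
The first /h/ is in the coda of syllable 3 (/bwih/).

3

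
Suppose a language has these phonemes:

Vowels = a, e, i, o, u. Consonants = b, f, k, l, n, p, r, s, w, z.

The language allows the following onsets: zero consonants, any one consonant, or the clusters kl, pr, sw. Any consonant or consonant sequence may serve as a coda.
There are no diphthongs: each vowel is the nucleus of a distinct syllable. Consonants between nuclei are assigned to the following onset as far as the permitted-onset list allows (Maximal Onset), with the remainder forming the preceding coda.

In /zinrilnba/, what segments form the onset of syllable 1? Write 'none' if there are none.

z

Nuclei (vowels): i, i, a → 3 syllables.
Between /i/ (V1) and /i/ (V2): /nr/ splits as /n/ + /r/ (/r/ is the longest suffix that is a licit onset).
Between /i/ (V2) and /a/ (V3): /lnb/ splits as /ln/ + /b/ (/b/ is the longest suffix that is a licit onset).
Syllabification: zin.riln.ba.
Syllable 1 is /zin/: onset /z/, nucleus /i/, coda /n/.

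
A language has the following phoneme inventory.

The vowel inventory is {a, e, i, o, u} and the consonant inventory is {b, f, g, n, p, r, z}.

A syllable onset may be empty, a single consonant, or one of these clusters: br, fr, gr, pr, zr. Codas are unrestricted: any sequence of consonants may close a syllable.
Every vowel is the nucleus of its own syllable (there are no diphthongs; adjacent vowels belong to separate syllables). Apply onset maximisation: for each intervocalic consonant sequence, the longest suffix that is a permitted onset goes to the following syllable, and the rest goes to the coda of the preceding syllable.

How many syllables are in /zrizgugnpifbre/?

4

Vowels present: i, u, i, e; each is a nucleus, giving 4 syllables.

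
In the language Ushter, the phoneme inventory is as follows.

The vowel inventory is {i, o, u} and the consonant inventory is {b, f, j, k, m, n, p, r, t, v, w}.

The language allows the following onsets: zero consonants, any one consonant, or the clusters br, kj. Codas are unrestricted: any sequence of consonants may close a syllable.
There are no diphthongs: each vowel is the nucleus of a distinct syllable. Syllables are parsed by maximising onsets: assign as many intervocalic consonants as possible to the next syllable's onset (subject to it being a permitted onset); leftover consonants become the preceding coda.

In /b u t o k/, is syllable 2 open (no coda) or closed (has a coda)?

Nuclei (vowels): u, o → 2 syllables.
σ1/σ2 boundary: /t/ is a single consonant, so it becomes the next onset.
Syllabification: bu.tok.
Syllable 2 is /tok/ with coda /k/, so it is closed.

closed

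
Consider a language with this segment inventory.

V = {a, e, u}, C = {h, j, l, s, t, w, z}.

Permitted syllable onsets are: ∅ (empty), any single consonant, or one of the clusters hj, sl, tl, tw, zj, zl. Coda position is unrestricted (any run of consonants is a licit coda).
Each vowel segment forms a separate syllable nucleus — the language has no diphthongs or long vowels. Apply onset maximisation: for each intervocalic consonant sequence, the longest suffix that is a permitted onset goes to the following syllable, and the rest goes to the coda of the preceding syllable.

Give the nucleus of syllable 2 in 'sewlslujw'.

u

Vowels present: e, u; each is a nucleus, giving 2 syllables.
The second nucleus (vowel 2 from the left) is /u/.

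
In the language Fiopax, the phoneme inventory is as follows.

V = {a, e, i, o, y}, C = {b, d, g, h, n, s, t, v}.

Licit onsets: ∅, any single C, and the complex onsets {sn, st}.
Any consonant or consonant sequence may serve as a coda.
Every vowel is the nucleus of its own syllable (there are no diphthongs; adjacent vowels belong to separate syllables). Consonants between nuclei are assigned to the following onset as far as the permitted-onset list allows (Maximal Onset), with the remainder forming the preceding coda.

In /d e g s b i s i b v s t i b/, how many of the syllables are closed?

3

Vowels present: e, i, i, i; each is a nucleus, giving 4 syllables.
/e…i/ gap (V1→V2): cluster /gsb/ — the longest permitted-onset suffix is /b/; onset = /b/, preceding coda = /gs/.
/i…i/ gap (V2→V3): /s/ is a single consonant, so it becomes the next onset.
/i…i/ gap (V3→V4): /bvst/; trying suffixes from longest down, /st/ is the first permitted one, so coda /bv/ | onset /st/.
Result: degs.bi.sibv.stib.
Classifying each syllable: /degs/ (closed), /bi/ (open), /sibv/ (closed), /stib/ (closed).
Closed syllables: 3.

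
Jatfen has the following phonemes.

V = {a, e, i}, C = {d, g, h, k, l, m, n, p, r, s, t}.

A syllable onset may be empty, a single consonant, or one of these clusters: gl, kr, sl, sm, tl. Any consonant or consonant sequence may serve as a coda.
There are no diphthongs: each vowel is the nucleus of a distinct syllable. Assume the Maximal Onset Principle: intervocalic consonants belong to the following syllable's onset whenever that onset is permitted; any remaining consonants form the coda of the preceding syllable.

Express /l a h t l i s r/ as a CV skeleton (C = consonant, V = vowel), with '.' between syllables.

Nuclei (vowels): a, i → 2 syllables.
Between /a/ (V1) and /i/ (V2): /htl/; trying suffixes from longest down, /tl/ is the first permitted one, so coda /h/ | onset /tl/.
Result: lah.tlisr.
Mapping each syllable to C/V: /lah/ → CVC, /tlisr/ → CCVCC.

CVC.CCVCC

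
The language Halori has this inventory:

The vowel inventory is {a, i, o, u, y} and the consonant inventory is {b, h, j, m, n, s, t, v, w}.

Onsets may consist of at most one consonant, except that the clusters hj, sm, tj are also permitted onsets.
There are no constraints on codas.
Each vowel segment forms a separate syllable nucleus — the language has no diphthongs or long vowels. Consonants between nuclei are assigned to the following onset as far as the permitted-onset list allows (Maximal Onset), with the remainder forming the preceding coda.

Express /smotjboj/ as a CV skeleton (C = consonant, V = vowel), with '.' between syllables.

CCVCC.CVC

Vowels present: o, o; each is a nucleus, giving 2 syllables.
Between /o/ (V1) and /o/ (V2): cluster /tjb/ — the longest permitted-onset suffix is /b/; onset = /b/, preceding coda = /tj/.
Putting it together: smotj.boj.
Mapping each syllable to C/V: /smotj/ → CCVCC, /boj/ → CVC.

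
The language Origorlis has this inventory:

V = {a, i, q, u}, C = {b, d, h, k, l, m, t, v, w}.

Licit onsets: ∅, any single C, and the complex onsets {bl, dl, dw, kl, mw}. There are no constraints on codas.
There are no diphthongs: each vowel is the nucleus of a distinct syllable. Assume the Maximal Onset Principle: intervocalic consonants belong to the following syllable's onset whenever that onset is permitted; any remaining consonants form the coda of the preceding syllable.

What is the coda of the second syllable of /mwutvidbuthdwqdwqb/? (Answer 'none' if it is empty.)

The vowels are u, i, u, q, q — 5 nuclei, so 5 syllables.
/u…i/ gap (V1→V2): /tv/ — longest licit onset from the right is /v/, leaving /t/ as coda.
/i…u/ gap (V2→V3): /db/; trying suffixes from longest down, /b/ is the first permitted one, so coda /d/ | onset /b/.
/u…q/ gap (V3→V4): /thdw/; trying suffixes from longest down, /dw/ is the first permitted one, so coda /th/ | onset /dw/.
/q…q/ gap (V4→V5): /dw/ is a licit onset in full, so it all attaches to the next syllable.
So the parse is mwut.vid.buth.dwq.dwqb.
Syllable 2 is /vid/: onset /v/, nucleus /i/, coda /d/.

d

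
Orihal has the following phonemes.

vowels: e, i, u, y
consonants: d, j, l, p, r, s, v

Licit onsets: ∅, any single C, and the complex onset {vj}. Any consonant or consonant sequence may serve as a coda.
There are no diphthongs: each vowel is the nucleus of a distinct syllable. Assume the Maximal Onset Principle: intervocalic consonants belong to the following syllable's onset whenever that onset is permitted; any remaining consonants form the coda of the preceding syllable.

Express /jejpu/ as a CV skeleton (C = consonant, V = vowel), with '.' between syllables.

Nuclei (vowels): e, u → 2 syllables.
/e…u/ gap (V1→V2): /jp/; trying suffixes from longest down, /p/ is the first permitted one, so coda /j/ | onset /p/.
Result: jej.pu.
Mapping each syllable to C/V: /jej/ → CVC, /pu/ → CV.

CVC.CV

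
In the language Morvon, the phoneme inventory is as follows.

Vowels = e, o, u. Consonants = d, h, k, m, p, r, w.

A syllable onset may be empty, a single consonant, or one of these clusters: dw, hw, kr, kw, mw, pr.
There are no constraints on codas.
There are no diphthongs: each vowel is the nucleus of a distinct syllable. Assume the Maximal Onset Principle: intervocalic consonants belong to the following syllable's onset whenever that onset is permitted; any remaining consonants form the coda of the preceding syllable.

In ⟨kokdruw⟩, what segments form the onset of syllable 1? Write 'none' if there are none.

The vowels are o, u — 2 nuclei, so 2 syllables.
Between /o/ (V1) and /u/ (V2): /kdr/ — longest licit onset from the right is /r/, leaving /kd/ as coda.
Putting it together: kokd.ruw.
Syllable 1 is /kokd/: onset /k/, nucleus /o/, coda /kd/.

k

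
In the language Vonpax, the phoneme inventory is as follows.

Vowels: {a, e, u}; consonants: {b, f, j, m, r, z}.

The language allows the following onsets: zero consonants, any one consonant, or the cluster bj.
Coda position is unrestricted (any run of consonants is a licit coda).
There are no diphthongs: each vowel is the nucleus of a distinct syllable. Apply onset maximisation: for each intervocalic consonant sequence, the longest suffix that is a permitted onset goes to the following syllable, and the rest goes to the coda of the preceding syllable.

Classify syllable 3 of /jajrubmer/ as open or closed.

The vowels are a, u, e — 3 nuclei, so 3 syllables.
Between /a/ (V1) and /u/ (V2): /jr/ splits as /j/ + /r/ (/r/ is the longest suffix that is a licit onset).
Between /u/ (V2) and /e/ (V3): /bm/ splits as /b/ + /m/ (/m/ is the longest suffix that is a licit onset).
Syllabification: jaj.rub.mer.
Syllable 3 is /mer/ with coda /r/, so it is closed.

closed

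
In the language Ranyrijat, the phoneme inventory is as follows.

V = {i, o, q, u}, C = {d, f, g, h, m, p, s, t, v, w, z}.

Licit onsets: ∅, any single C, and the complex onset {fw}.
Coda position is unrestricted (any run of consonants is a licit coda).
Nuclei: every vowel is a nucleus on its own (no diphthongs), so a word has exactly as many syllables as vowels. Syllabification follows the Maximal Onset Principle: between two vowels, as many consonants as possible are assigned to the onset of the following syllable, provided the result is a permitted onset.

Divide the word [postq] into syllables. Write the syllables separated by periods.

pos.tq

Vowels present: o, q; each is a nucleus, giving 2 syllables.
V1 /o/ – V2 /q/: /st/ splits as /s/ + /t/ (/t/ is the longest suffix that is a licit onset).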